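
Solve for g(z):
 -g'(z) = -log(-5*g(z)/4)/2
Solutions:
 -2*Integral(1/(log(-_y) - 2*log(2) + log(5)), (_y, g(z))) = C1 - z


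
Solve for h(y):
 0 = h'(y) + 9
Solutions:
 h(y) = C1 - 9*y


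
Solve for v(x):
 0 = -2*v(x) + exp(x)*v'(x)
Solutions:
 v(x) = C1*exp(-2*exp(-x))


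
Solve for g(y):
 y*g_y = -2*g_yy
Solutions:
 g(y) = C1 + C2*erf(y/2)


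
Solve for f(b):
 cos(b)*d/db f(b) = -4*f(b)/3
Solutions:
 f(b) = C1*(sin(b) - 1)^(2/3)/(sin(b) + 1)^(2/3)


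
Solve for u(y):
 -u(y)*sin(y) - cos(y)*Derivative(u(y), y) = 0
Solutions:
 u(y) = C1*cos(y)


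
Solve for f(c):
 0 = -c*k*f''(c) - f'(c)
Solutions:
 f(c) = C1 + c^(((re(k) - 1)*re(k) + im(k)^2)/(re(k)^2 + im(k)^2))*(C2*sin(log(c)*Abs(im(k))/(re(k)^2 + im(k)^2)) + C3*cos(log(c)*im(k)/(re(k)^2 + im(k)^2)))


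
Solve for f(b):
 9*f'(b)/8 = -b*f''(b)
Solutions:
 f(b) = C1 + C2/b^(1/8)


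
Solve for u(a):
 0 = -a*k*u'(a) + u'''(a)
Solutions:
 u(a) = C1 + Integral(C2*airyai(a*k^(1/3)) + C3*airybi(a*k^(1/3)), a)


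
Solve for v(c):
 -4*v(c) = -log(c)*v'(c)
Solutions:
 v(c) = C1*exp(4*li(c))


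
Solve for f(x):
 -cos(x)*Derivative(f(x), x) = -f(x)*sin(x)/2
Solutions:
 f(x) = C1/sqrt(cos(x))


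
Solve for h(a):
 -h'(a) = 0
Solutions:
 h(a) = C1


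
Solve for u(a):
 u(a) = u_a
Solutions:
 u(a) = C1*exp(a)


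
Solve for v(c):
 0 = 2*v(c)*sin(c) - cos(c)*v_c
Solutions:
 v(c) = C1/cos(c)^2


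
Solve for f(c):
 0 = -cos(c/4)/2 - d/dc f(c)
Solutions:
 f(c) = C1 - 2*sin(c/4)


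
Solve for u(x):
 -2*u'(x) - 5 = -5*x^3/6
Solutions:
 u(x) = C1 + 5*x^4/48 - 5*x/2


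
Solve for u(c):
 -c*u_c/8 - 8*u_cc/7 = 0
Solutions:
 u(c) = C1 + C2*erf(sqrt(14)*c/16)


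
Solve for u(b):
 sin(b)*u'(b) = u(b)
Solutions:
 u(b) = C1*sqrt(cos(b) - 1)/sqrt(cos(b) + 1)


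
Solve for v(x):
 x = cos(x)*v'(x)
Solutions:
 v(x) = C1 + Integral(x/cos(x), x)


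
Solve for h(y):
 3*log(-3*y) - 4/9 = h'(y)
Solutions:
 h(y) = C1 + 3*y*log(-y) + y*(-31/9 + 3*log(3))


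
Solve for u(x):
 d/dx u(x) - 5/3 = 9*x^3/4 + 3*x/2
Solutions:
 u(x) = C1 + 9*x^4/16 + 3*x^2/4 + 5*x/3


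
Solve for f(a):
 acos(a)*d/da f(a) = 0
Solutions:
 f(a) = C1


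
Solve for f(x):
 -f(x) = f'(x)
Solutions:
 f(x) = C1*exp(-x)


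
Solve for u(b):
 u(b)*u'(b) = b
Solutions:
 u(b) = -sqrt(C1 + b^2)
 u(b) = sqrt(C1 + b^2)


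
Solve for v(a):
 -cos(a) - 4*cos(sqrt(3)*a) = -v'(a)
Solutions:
 v(a) = C1 + sin(a) + 4*sqrt(3)*sin(sqrt(3)*a)/3


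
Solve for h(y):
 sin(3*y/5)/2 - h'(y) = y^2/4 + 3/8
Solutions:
 h(y) = C1 - y^3/12 - 3*y/8 - 5*cos(3*y/5)/6


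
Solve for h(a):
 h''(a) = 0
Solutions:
 h(a) = C1 + C2*a


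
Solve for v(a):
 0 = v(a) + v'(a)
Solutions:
 v(a) = C1*exp(-a)


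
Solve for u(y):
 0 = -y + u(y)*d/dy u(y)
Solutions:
 u(y) = -sqrt(C1 + y^2)
 u(y) = sqrt(C1 + y^2)


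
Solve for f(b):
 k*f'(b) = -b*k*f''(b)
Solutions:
 f(b) = C1 + C2*log(b)


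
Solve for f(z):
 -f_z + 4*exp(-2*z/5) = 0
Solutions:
 f(z) = C1 - 10*exp(-2*z/5)


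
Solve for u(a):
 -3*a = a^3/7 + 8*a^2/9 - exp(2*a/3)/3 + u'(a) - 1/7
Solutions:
 u(a) = C1 - a^4/28 - 8*a^3/27 - 3*a^2/2 + a/7 + exp(2*a/3)/2


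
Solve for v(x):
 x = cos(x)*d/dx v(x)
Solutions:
 v(x) = C1 + Integral(x/cos(x), x)


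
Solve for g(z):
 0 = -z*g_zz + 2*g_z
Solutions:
 g(z) = C1 + C2*z^3


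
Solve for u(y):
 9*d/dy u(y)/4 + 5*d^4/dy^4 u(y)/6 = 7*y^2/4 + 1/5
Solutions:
 u(y) = C1 + C4*exp(-3*10^(2/3)*y/10) + 7*y^3/27 + 4*y/45 + (C2*sin(3*10^(2/3)*sqrt(3)*y/20) + C3*cos(3*10^(2/3)*sqrt(3)*y/20))*exp(3*10^(2/3)*y/20)


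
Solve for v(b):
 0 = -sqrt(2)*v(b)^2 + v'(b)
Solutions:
 v(b) = -1/(C1 + sqrt(2)*b)


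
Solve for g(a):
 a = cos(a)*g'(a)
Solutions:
 g(a) = C1 + Integral(a/cos(a), a)


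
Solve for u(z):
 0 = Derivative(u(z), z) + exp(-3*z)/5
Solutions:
 u(z) = C1 + exp(-3*z)/15


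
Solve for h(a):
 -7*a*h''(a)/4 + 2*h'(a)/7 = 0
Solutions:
 h(a) = C1 + C2*a^(57/49)


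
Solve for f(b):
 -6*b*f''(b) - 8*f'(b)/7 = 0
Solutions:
 f(b) = C1 + C2*b^(17/21)


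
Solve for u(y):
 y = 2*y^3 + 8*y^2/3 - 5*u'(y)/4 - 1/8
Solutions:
 u(y) = C1 + 2*y^4/5 + 32*y^3/45 - 2*y^2/5 - y/10


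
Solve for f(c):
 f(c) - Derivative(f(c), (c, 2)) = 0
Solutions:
 f(c) = C1*exp(-c) + C2*exp(c)


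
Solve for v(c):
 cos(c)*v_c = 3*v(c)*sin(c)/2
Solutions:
 v(c) = C1/cos(c)^(3/2)


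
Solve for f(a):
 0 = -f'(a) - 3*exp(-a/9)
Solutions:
 f(a) = C1 + 27*exp(-a/9)


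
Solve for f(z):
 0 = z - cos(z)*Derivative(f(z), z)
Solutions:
 f(z) = C1 + Integral(z/cos(z), z)


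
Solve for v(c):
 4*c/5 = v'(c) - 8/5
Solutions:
 v(c) = C1 + 2*c^2/5 + 8*c/5


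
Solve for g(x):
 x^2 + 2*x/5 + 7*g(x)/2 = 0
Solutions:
 g(x) = 2*x*(-5*x - 2)/35


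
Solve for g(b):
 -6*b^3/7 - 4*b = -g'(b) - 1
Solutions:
 g(b) = C1 + 3*b^4/14 + 2*b^2 - b


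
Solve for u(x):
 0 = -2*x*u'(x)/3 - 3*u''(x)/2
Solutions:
 u(x) = C1 + C2*erf(sqrt(2)*x/3)


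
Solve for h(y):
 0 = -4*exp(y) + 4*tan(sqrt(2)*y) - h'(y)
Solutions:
 h(y) = C1 - 4*exp(y) - 2*sqrt(2)*log(cos(sqrt(2)*y))


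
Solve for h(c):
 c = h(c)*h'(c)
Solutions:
 h(c) = -sqrt(C1 + c^2)
 h(c) = sqrt(C1 + c^2)


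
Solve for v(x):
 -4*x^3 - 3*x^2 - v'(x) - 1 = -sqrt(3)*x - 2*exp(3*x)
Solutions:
 v(x) = C1 - x^4 - x^3 + sqrt(3)*x^2/2 - x + 2*exp(3*x)/3


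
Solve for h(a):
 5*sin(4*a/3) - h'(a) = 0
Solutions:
 h(a) = C1 - 15*cos(4*a/3)/4


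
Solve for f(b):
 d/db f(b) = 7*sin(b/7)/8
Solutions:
 f(b) = C1 - 49*cos(b/7)/8


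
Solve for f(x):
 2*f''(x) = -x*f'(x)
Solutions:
 f(x) = C1 + C2*erf(x/2)


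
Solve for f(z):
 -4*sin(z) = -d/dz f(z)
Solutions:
 f(z) = C1 - 4*cos(z)


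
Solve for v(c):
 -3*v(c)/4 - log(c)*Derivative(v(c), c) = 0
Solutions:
 v(c) = C1*exp(-3*li(c)/4)


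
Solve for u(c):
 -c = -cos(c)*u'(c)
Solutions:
 u(c) = C1 + Integral(c/cos(c), c)


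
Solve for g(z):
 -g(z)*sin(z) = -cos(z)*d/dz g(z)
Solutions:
 g(z) = C1/cos(z)


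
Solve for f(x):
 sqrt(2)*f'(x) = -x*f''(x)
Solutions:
 f(x) = C1 + C2*x^(1 - sqrt(2))


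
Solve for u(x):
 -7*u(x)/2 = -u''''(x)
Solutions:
 u(x) = C1*exp(-2^(3/4)*7^(1/4)*x/2) + C2*exp(2^(3/4)*7^(1/4)*x/2) + C3*sin(2^(3/4)*7^(1/4)*x/2) + C4*cos(2^(3/4)*7^(1/4)*x/2)


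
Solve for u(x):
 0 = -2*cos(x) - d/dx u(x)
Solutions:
 u(x) = C1 - 2*sin(x)


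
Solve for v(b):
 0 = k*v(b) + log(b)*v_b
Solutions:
 v(b) = C1*exp(-k*li(b))


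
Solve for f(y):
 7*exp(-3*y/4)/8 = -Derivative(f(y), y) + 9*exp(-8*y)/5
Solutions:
 f(y) = C1 - 9*exp(-8*y)/40 + 7*exp(-3*y/4)/6


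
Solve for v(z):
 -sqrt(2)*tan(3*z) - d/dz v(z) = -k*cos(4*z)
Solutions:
 v(z) = C1 + k*sin(4*z)/4 + sqrt(2)*log(cos(3*z))/3


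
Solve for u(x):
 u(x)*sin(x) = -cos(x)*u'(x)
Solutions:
 u(x) = C1*cos(x)


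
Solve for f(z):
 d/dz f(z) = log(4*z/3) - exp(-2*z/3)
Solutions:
 f(z) = C1 + z*log(z) + z*(-log(3) - 1 + 2*log(2)) + 3*exp(-2*z/3)/2


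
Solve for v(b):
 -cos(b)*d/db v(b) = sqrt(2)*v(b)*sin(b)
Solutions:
 v(b) = C1*cos(b)^(sqrt(2))


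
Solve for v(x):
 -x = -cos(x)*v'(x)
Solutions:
 v(x) = C1 + Integral(x/cos(x), x)


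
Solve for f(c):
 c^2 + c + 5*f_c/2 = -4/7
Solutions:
 f(c) = C1 - 2*c^3/15 - c^2/5 - 8*c/35


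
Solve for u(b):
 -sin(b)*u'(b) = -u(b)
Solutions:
 u(b) = C1*sqrt(cos(b) - 1)/sqrt(cos(b) + 1)


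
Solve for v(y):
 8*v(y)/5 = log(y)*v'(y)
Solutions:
 v(y) = C1*exp(8*li(y)/5)


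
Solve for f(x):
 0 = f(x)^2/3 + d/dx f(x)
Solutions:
 f(x) = 3/(C1 + x)


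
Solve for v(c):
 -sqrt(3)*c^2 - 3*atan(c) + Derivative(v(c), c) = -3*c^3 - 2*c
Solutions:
 v(c) = C1 - 3*c^4/4 + sqrt(3)*c^3/3 - c^2 + 3*c*atan(c) - 3*log(c^2 + 1)/2


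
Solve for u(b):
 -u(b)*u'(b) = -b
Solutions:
 u(b) = -sqrt(C1 + b^2)
 u(b) = sqrt(C1 + b^2)


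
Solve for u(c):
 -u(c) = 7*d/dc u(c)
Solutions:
 u(c) = C1*exp(-c/7)


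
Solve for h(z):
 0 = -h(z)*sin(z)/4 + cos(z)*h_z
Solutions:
 h(z) = C1/cos(z)^(1/4)


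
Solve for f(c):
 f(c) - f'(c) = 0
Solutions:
 f(c) = C1*exp(c)


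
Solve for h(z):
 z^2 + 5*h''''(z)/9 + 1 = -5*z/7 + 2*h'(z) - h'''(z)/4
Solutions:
 h(z) = C1 + C2*exp(-z*(3*3^(1/3)/(40*sqrt(1594) + 1597)^(1/3) + 6 + 3^(2/3)*(40*sqrt(1594) + 1597)^(1/3))/40)*sin(3*3^(1/6)*z*(-(40*sqrt(1594) + 1597)^(1/3) + 3^(2/3)/(40*sqrt(1594) + 1597)^(1/3))/40) + C3*exp(-z*(3*3^(1/3)/(40*sqrt(1594) + 1597)^(1/3) + 6 + 3^(2/3)*(40*sqrt(1594) + 1597)^(1/3))/40)*cos(3*3^(1/6)*z*(-(40*sqrt(1594) + 1597)^(1/3) + 3^(2/3)/(40*sqrt(1594) + 1597)^(1/3))/40) + C4*exp(z*(-3 + 3*3^(1/3)/(40*sqrt(1594) + 1597)^(1/3) + 3^(2/3)*(40*sqrt(1594) + 1597)^(1/3))/20) + z^3/6 + 5*z^2/28 + 5*z/8


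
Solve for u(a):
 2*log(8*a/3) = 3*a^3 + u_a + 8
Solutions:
 u(a) = C1 - 3*a^4/4 + 2*a*log(a) - 10*a + a*log(64/9)


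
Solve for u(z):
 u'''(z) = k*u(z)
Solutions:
 u(z) = C1*exp(k^(1/3)*z) + C2*exp(k^(1/3)*z*(-1 + sqrt(3)*I)/2) + C3*exp(-k^(1/3)*z*(1 + sqrt(3)*I)/2)


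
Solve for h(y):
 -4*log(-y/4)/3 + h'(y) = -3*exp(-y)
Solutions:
 h(y) = C1 + 4*y*log(-y)/3 + 4*y*(-2*log(2) - 1)/3 + 3*exp(-y)


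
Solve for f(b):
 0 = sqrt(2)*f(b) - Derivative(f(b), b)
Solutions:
 f(b) = C1*exp(sqrt(2)*b)


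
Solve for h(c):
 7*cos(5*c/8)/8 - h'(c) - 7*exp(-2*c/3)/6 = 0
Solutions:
 h(c) = C1 + 7*sin(5*c/8)/5 + 7*exp(-2*c/3)/4


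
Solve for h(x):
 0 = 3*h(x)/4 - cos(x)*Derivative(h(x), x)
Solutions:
 h(x) = C1*(sin(x) + 1)^(3/8)/(sin(x) - 1)^(3/8)


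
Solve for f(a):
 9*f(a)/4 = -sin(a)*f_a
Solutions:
 f(a) = C1*(cos(a) + 1)^(9/8)/(cos(a) - 1)^(9/8)


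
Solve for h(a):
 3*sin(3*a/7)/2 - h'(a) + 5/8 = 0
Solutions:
 h(a) = C1 + 5*a/8 - 7*cos(3*a/7)/2


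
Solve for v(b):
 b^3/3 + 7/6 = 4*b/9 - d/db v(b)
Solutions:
 v(b) = C1 - b^4/12 + 2*b^2/9 - 7*b/6


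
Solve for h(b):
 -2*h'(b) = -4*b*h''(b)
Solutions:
 h(b) = C1 + C2*b^(3/2)


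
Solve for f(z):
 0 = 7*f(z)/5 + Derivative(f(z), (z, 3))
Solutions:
 f(z) = C3*exp(-5^(2/3)*7^(1/3)*z/5) + (C1*sin(sqrt(3)*5^(2/3)*7^(1/3)*z/10) + C2*cos(sqrt(3)*5^(2/3)*7^(1/3)*z/10))*exp(5^(2/3)*7^(1/3)*z/10)


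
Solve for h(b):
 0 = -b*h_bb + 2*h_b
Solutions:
 h(b) = C1 + C2*b^3


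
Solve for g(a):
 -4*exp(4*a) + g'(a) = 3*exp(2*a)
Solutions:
 g(a) = C1 + exp(4*a) + 3*exp(2*a)/2


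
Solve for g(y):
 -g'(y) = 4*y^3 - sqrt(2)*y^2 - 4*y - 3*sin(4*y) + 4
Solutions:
 g(y) = C1 - y^4 + sqrt(2)*y^3/3 + 2*y^2 - 4*y - 3*cos(4*y)/4


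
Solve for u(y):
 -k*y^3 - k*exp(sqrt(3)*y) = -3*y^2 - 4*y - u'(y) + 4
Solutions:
 u(y) = C1 + k*y^4/4 + sqrt(3)*k*exp(sqrt(3)*y)/3 - y^3 - 2*y^2 + 4*y


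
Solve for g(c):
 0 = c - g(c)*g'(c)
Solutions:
 g(c) = -sqrt(C1 + c^2)
 g(c) = sqrt(C1 + c^2)


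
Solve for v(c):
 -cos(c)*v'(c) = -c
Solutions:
 v(c) = C1 + Integral(c/cos(c), c)


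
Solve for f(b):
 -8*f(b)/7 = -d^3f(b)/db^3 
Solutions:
 f(b) = C3*exp(2*7^(2/3)*b/7) + (C1*sin(sqrt(3)*7^(2/3)*b/7) + C2*cos(sqrt(3)*7^(2/3)*b/7))*exp(-7^(2/3)*b/7)


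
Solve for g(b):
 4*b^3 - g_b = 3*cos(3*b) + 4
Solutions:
 g(b) = C1 + b^4 - 4*b - sin(3*b)


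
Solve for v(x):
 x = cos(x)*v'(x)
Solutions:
 v(x) = C1 + Integral(x/cos(x), x)


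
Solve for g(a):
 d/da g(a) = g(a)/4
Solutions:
 g(a) = C1*exp(a/4)


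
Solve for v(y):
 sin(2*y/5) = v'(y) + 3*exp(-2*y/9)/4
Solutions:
 v(y) = C1 - 5*cos(2*y/5)/2 + 27*exp(-2*y/9)/8


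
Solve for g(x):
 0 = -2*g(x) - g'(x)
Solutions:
 g(x) = C1*exp(-2*x)


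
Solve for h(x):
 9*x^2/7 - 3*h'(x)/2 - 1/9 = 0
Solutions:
 h(x) = C1 + 2*x^3/7 - 2*x/27


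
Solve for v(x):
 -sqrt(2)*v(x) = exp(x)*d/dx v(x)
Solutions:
 v(x) = C1*exp(sqrt(2)*exp(-x))


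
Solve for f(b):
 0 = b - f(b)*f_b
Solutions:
 f(b) = -sqrt(C1 + b^2)
 f(b) = sqrt(C1 + b^2)


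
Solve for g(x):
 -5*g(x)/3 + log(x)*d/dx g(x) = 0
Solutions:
 g(x) = C1*exp(5*li(x)/3)


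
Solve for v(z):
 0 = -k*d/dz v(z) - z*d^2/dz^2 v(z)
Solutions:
 v(z) = C1 + z^(1 - re(k))*(C2*sin(log(z)*Abs(im(k))) + C3*cos(log(z)*im(k)))


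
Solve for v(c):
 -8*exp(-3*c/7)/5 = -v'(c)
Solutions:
 v(c) = C1 - 56*exp(-3*c/7)/15


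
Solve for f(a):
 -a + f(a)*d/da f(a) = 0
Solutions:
 f(a) = -sqrt(C1 + a^2)
 f(a) = sqrt(C1 + a^2)


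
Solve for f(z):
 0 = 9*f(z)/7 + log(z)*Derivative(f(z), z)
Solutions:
 f(z) = C1*exp(-9*li(z)/7)


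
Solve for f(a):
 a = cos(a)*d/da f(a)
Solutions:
 f(a) = C1 + Integral(a/cos(a), a)


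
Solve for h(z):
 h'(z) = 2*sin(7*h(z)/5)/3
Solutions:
 -2*z/3 + 5*log(cos(7*h(z)/5) - 1)/14 - 5*log(cos(7*h(z)/5) + 1)/14 = C1


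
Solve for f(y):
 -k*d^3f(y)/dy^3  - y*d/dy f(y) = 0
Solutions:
 f(y) = C1 + Integral(C2*airyai(y*(-1/k)^(1/3)) + C3*airybi(y*(-1/k)^(1/3)), y)


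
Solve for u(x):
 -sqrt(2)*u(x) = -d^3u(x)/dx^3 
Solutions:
 u(x) = C3*exp(2^(1/6)*x) + (C1*sin(2^(1/6)*sqrt(3)*x/2) + C2*cos(2^(1/6)*sqrt(3)*x/2))*exp(-2^(1/6)*x/2)


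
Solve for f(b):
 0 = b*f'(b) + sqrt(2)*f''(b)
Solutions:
 f(b) = C1 + C2*erf(2^(1/4)*b/2)


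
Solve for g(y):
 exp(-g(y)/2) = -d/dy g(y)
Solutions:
 g(y) = 2*log(C1 - y/2)


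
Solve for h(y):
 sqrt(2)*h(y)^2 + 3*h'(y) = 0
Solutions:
 h(y) = 3/(C1 + sqrt(2)*y)


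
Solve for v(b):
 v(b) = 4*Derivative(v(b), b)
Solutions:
 v(b) = C1*exp(b/4)


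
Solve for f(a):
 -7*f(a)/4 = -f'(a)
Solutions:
 f(a) = C1*exp(7*a/4)


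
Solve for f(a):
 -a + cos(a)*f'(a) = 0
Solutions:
 f(a) = C1 + Integral(a/cos(a), a)


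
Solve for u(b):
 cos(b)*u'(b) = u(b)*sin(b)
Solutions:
 u(b) = C1/cos(b)


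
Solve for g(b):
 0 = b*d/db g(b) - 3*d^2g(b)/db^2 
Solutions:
 g(b) = C1 + C2*erfi(sqrt(6)*b/6)


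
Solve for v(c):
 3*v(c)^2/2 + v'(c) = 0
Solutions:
 v(c) = 2/(C1 + 3*c)


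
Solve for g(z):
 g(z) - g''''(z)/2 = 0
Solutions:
 g(z) = C1*exp(-2^(1/4)*z) + C2*exp(2^(1/4)*z) + C3*sin(2^(1/4)*z) + C4*cos(2^(1/4)*z)


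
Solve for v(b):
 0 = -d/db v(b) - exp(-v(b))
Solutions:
 v(b) = log(C1 - b)


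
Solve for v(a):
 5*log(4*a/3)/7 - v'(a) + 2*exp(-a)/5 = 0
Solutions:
 v(a) = C1 + 5*a*log(a)/7 + 5*a*(-log(3) - 1 + 2*log(2))/7 - 2*exp(-a)/5


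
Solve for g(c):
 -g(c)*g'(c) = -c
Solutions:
 g(c) = -sqrt(C1 + c^2)
 g(c) = sqrt(C1 + c^2)


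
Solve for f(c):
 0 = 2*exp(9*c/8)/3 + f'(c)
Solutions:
 f(c) = C1 - 16*exp(9*c/8)/27


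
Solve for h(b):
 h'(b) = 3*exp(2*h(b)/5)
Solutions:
 h(b) = 5*log(-sqrt(-1/(C1 + 3*b))) - 5*log(2) + 5*log(10)/2
 h(b) = 5*log(-1/(C1 + 3*b))/2 - 5*log(2) + 5*log(10)/2


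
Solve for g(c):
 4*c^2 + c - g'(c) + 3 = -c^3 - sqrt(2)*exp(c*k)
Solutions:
 g(c) = C1 + c^4/4 + 4*c^3/3 + c^2/2 + 3*c + sqrt(2)*exp(c*k)/k


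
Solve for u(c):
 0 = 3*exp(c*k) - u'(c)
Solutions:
 u(c) = C1 + 3*exp(c*k)/k


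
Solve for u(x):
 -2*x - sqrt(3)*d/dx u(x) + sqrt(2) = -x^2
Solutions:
 u(x) = C1 + sqrt(3)*x^3/9 - sqrt(3)*x^2/3 + sqrt(6)*x/3


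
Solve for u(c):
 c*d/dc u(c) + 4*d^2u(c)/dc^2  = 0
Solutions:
 u(c) = C1 + C2*erf(sqrt(2)*c/4)


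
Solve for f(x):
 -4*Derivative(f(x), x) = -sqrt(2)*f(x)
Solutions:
 f(x) = C1*exp(sqrt(2)*x/4)


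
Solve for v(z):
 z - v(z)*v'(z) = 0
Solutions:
 v(z) = -sqrt(C1 + z^2)
 v(z) = sqrt(C1 + z^2)


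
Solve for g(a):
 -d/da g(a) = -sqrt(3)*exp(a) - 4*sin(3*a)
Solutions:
 g(a) = C1 + sqrt(3)*exp(a) - 4*cos(3*a)/3


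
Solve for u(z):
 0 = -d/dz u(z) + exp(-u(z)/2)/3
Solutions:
 u(z) = 2*log(C1 + z/6)


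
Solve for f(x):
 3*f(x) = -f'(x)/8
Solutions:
 f(x) = C1*exp(-24*x)


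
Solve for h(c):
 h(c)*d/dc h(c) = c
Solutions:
 h(c) = -sqrt(C1 + c^2)
 h(c) = sqrt(C1 + c^2)


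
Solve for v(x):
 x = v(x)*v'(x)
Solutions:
 v(x) = -sqrt(C1 + x^2)
 v(x) = sqrt(C1 + x^2)


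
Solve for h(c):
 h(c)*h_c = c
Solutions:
 h(c) = -sqrt(C1 + c^2)
 h(c) = sqrt(C1 + c^2)


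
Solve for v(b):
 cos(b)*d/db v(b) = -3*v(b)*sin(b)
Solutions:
 v(b) = C1*cos(b)^3


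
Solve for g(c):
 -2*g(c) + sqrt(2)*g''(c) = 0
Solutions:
 g(c) = C1*exp(-2^(1/4)*c) + C2*exp(2^(1/4)*c)


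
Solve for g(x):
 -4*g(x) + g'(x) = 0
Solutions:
 g(x) = C1*exp(4*x)


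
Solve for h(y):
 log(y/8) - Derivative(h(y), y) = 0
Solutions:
 h(y) = C1 + y*log(y) - y*log(8) - y


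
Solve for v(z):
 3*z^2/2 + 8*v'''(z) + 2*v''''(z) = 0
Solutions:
 v(z) = C1 + C2*z + C3*z^2 + C4*exp(-4*z) - z^5/320 + z^4/256 - z^3/256


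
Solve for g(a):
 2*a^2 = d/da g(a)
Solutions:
 g(a) = C1 + 2*a^3/3


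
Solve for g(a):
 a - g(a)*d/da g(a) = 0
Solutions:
 g(a) = -sqrt(C1 + a^2)
 g(a) = sqrt(C1 + a^2)


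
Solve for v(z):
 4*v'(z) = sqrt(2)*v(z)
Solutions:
 v(z) = C1*exp(sqrt(2)*z/4)


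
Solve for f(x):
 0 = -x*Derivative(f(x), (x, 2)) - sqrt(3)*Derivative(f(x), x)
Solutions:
 f(x) = C1 + C2*x^(1 - sqrt(3))


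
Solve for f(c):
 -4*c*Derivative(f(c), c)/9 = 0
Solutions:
 f(c) = C1


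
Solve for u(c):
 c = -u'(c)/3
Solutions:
 u(c) = C1 - 3*c^2/2


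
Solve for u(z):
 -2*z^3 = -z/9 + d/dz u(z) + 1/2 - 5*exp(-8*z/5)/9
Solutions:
 u(z) = C1 - z^4/2 + z^2/18 - z/2 - 25*exp(-8*z/5)/72


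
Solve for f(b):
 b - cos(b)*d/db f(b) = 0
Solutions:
 f(b) = C1 + Integral(b/cos(b), b)


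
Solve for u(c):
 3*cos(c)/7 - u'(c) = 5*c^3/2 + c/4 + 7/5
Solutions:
 u(c) = C1 - 5*c^4/8 - c^2/8 - 7*c/5 + 3*sin(c)/7


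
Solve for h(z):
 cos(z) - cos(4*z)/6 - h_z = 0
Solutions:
 h(z) = C1 + sin(z) - sin(4*z)/24


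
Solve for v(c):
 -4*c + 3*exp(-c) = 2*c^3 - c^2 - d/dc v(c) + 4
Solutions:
 v(c) = C1 + c^4/2 - c^3/3 + 2*c^2 + 4*c + 3*exp(-c)


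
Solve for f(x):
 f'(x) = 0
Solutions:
 f(x) = C1


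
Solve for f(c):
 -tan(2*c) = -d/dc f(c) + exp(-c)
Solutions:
 f(c) = C1 + log(tan(2*c)^2 + 1)/4 - exp(-c)


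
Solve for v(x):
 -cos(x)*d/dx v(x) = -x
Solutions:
 v(x) = C1 + Integral(x/cos(x), x)


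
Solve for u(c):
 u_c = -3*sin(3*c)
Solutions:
 u(c) = C1 + cos(3*c)


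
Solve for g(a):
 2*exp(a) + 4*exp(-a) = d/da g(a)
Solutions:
 g(a) = C1 + 2*exp(a) - 4*exp(-a)


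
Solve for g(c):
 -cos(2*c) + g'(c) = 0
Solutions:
 g(c) = C1 + sin(2*c)/2


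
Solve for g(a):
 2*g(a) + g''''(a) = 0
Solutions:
 g(a) = (C1*sin(2^(3/4)*a/2) + C2*cos(2^(3/4)*a/2))*exp(-2^(3/4)*a/2) + (C3*sin(2^(3/4)*a/2) + C4*cos(2^(3/4)*a/2))*exp(2^(3/4)*a/2)


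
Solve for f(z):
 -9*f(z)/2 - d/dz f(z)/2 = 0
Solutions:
 f(z) = C1*exp(-9*z)


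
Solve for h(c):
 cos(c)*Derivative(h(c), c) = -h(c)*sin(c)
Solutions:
 h(c) = C1*cos(c)


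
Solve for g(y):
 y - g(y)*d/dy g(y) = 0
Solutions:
 g(y) = -sqrt(C1 + y^2)
 g(y) = sqrt(C1 + y^2)


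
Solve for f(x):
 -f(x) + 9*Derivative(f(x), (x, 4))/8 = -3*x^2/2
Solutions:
 f(x) = C1*exp(-2^(3/4)*sqrt(3)*x/3) + C2*exp(2^(3/4)*sqrt(3)*x/3) + C3*sin(2^(3/4)*sqrt(3)*x/3) + C4*cos(2^(3/4)*sqrt(3)*x/3) + 3*x^2/2


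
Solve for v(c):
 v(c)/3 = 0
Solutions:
 v(c) = 0


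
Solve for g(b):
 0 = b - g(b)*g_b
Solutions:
 g(b) = -sqrt(C1 + b^2)
 g(b) = sqrt(C1 + b^2)


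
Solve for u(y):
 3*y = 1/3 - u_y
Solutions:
 u(y) = C1 - 3*y^2/2 + y/3


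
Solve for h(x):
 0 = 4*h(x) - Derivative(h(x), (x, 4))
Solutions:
 h(x) = C1*exp(-sqrt(2)*x) + C2*exp(sqrt(2)*x) + C3*sin(sqrt(2)*x) + C4*cos(sqrt(2)*x)


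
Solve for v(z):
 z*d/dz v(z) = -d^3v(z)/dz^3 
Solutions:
 v(z) = C1 + Integral(C2*airyai(-z) + C3*airybi(-z), z)


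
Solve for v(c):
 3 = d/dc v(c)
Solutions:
 v(c) = C1 + 3*c


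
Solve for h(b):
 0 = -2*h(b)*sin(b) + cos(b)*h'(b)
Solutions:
 h(b) = C1/cos(b)^2


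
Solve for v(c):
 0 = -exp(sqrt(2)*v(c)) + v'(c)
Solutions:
 v(c) = sqrt(2)*(2*log(-1/(C1 + c)) - log(2))/4


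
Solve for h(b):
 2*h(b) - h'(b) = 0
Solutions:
 h(b) = C1*exp(2*b)


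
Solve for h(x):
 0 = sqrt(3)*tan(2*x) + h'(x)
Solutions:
 h(x) = C1 + sqrt(3)*log(cos(2*x))/2


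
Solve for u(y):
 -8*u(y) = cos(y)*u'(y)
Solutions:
 u(y) = C1*(sin(y)^4 - 4*sin(y)^3 + 6*sin(y)^2 - 4*sin(y) + 1)/(sin(y)^4 + 4*sin(y)^3 + 6*sin(y)^2 + 4*sin(y) + 1)


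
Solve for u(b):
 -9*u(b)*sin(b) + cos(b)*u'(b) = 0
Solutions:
 u(b) = C1/cos(b)^9


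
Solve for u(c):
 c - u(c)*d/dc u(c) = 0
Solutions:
 u(c) = -sqrt(C1 + c^2)
 u(c) = sqrt(C1 + c^2)


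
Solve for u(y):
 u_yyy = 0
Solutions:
 u(y) = C1 + C2*y + C3*y^2


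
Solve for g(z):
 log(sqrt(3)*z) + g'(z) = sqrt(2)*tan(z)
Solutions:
 g(z) = C1 - z*log(z) - z*log(3)/2 + z - sqrt(2)*log(cos(z))


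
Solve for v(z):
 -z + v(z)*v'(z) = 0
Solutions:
 v(z) = -sqrt(C1 + z^2)
 v(z) = sqrt(C1 + z^2)


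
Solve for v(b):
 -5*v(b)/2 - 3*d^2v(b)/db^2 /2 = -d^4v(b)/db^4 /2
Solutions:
 v(b) = C1*exp(-sqrt(2)*b*sqrt(3 + sqrt(29))/2) + C2*exp(sqrt(2)*b*sqrt(3 + sqrt(29))/2) + C3*sin(sqrt(2)*b*sqrt(-3 + sqrt(29))/2) + C4*cos(sqrt(2)*b*sqrt(-3 + sqrt(29))/2)


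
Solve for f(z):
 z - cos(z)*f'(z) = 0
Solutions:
 f(z) = C1 + Integral(z/cos(z), z)


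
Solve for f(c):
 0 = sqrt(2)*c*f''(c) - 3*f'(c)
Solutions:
 f(c) = C1 + C2*c^(1 + 3*sqrt(2)/2)


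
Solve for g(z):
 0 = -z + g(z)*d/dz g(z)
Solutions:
 g(z) = -sqrt(C1 + z^2)
 g(z) = sqrt(C1 + z^2)


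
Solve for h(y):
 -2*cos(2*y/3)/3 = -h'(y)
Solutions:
 h(y) = C1 + sin(2*y/3)


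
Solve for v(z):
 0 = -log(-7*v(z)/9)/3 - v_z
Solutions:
 3*Integral(1/(log(-_y) - 2*log(3) + log(7)), (_y, v(z))) = C1 - z


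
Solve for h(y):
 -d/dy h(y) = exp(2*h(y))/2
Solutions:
 h(y) = log(-1/(C1 - y))/2
 h(y) = log(-sqrt(1/(C1 + y)))


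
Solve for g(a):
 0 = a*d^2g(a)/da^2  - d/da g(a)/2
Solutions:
 g(a) = C1 + C2*a^(3/2)


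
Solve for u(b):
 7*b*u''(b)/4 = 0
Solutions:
 u(b) = C1 + C2*b


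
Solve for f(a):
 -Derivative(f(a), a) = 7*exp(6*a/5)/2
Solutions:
 f(a) = C1 - 35*exp(6*a/5)/12


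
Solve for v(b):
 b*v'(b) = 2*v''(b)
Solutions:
 v(b) = C1 + C2*erfi(b/2)


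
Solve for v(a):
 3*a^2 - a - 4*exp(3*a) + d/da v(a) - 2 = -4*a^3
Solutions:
 v(a) = C1 - a^4 - a^3 + a^2/2 + 2*a + 4*exp(3*a)/3


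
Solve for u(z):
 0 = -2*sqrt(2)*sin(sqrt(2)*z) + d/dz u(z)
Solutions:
 u(z) = C1 - 2*cos(sqrt(2)*z)


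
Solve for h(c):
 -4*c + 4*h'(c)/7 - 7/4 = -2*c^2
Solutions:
 h(c) = C1 - 7*c^3/6 + 7*c^2/2 + 49*c/16


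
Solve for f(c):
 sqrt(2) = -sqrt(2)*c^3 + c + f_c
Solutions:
 f(c) = C1 + sqrt(2)*c^4/4 - c^2/2 + sqrt(2)*c


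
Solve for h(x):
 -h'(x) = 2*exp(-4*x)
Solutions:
 h(x) = C1 + exp(-4*x)/2


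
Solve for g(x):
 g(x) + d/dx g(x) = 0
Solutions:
 g(x) = C1*exp(-x)


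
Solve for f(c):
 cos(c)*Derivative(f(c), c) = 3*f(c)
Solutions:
 f(c) = C1*(sin(c) + 1)^(3/2)/(sin(c) - 1)^(3/2)


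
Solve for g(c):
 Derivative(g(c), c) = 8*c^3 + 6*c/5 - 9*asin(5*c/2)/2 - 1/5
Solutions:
 g(c) = C1 + 2*c^4 + 3*c^2/5 - 9*c*asin(5*c/2)/2 - c/5 - 9*sqrt(4 - 25*c^2)/10


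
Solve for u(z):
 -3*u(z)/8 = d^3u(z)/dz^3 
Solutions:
 u(z) = C3*exp(-3^(1/3)*z/2) + (C1*sin(3^(5/6)*z/4) + C2*cos(3^(5/6)*z/4))*exp(3^(1/3)*z/4)


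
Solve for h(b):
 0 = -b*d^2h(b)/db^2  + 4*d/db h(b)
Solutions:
 h(b) = C1 + C2*b^5


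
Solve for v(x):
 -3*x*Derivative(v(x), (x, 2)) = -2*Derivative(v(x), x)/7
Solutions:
 v(x) = C1 + C2*x^(23/21)


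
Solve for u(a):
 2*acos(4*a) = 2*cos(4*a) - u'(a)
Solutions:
 u(a) = C1 - 2*a*acos(4*a) + sqrt(1 - 16*a^2)/2 + sin(4*a)/2


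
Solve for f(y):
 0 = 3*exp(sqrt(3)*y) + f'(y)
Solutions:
 f(y) = C1 - sqrt(3)*exp(sqrt(3)*y)


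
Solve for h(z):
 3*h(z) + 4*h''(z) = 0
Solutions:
 h(z) = C1*sin(sqrt(3)*z/2) + C2*cos(sqrt(3)*z/2)


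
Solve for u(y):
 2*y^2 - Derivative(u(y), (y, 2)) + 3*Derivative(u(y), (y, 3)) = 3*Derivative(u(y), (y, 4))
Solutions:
 u(y) = C1 + C2*y + y^4/6 + 2*y^3 + 12*y^2 + (C3*sin(sqrt(3)*y/6) + C4*cos(sqrt(3)*y/6))*exp(y/2)


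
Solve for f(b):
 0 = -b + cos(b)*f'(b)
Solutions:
 f(b) = C1 + Integral(b/cos(b), b)


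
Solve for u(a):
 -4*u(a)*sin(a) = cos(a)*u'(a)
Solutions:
 u(a) = C1*cos(a)^4


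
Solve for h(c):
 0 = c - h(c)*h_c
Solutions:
 h(c) = -sqrt(C1 + c^2)
 h(c) = sqrt(C1 + c^2)


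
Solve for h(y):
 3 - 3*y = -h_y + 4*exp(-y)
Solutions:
 h(y) = C1 + 3*y^2/2 - 3*y - 4*exp(-y)


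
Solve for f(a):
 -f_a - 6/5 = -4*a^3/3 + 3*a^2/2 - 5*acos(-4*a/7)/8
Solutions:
 f(a) = C1 + a^4/3 - a^3/2 + 5*a*acos(-4*a/7)/8 - 6*a/5 + 5*sqrt(49 - 16*a^2)/32


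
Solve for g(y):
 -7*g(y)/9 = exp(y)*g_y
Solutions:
 g(y) = C1*exp(7*exp(-y)/9)


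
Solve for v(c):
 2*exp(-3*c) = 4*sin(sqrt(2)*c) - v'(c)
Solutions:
 v(c) = C1 - 2*sqrt(2)*cos(sqrt(2)*c) + 2*exp(-3*c)/3


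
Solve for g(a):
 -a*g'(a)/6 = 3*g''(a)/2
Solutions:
 g(a) = C1 + C2*erf(sqrt(2)*a/6)


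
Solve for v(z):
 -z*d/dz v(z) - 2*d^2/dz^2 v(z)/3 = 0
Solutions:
 v(z) = C1 + C2*erf(sqrt(3)*z/2)


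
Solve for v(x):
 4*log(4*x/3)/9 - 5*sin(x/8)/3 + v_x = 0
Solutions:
 v(x) = C1 - 4*x*log(x)/9 - 8*x*log(2)/9 + 4*x/9 + 4*x*log(3)/9 - 40*cos(x/8)/3


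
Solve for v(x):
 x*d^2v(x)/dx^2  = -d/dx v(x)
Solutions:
 v(x) = C1 + C2*log(x)


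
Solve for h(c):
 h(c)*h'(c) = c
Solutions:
 h(c) = -sqrt(C1 + c^2)
 h(c) = sqrt(C1 + c^2)


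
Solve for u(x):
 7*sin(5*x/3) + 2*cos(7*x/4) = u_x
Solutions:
 u(x) = C1 + 8*sin(7*x/4)/7 - 21*cos(5*x/3)/5


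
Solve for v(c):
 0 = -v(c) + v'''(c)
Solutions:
 v(c) = C3*exp(c) + (C1*sin(sqrt(3)*c/2) + C2*cos(sqrt(3)*c/2))*exp(-c/2)


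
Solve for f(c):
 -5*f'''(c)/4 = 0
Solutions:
 f(c) = C1 + C2*c + C3*c^2


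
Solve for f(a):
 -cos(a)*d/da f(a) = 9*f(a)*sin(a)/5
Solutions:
 f(a) = C1*cos(a)^(9/5)


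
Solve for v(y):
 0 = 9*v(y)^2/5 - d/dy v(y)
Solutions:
 v(y) = -5/(C1 + 9*y)


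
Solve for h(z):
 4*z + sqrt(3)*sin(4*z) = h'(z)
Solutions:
 h(z) = C1 + 2*z^2 - sqrt(3)*cos(4*z)/4


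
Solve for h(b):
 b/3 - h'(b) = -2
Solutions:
 h(b) = C1 + b^2/6 + 2*b


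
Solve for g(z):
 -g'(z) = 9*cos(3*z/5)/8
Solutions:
 g(z) = C1 - 15*sin(3*z/5)/8


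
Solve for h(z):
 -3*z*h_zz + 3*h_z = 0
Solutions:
 h(z) = C1 + C2*z^2


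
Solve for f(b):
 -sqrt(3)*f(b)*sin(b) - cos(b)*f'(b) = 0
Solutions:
 f(b) = C1*cos(b)^(sqrt(3))


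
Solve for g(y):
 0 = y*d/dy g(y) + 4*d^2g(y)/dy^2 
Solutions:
 g(y) = C1 + C2*erf(sqrt(2)*y/4)


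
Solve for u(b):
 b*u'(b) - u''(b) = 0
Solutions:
 u(b) = C1 + C2*erfi(sqrt(2)*b/2)


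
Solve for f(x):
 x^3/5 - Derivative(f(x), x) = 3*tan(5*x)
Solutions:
 f(x) = C1 + x^4/20 + 3*log(cos(5*x))/5


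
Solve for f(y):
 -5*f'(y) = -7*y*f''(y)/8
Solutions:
 f(y) = C1 + C2*y^(47/7)


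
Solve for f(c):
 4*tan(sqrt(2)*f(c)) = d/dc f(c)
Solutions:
 f(c) = sqrt(2)*(pi - asin(C1*exp(4*sqrt(2)*c)))/2
 f(c) = sqrt(2)*asin(C1*exp(4*sqrt(2)*c))/2


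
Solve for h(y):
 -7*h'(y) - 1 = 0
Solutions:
 h(y) = C1 - y/7


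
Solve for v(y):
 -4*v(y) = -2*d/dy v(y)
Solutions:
 v(y) = C1*exp(2*y)


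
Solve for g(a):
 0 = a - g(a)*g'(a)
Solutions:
 g(a) = -sqrt(C1 + a^2)
 g(a) = sqrt(C1 + a^2)


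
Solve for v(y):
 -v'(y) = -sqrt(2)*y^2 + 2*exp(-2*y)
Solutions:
 v(y) = C1 + sqrt(2)*y^3/3 + exp(-2*y)


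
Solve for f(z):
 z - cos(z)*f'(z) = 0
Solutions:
 f(z) = C1 + Integral(z/cos(z), z)


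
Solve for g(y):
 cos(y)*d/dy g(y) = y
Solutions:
 g(y) = C1 + Integral(y/cos(y), y)


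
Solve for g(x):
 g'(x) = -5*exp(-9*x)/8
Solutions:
 g(x) = C1 + 5*exp(-9*x)/72


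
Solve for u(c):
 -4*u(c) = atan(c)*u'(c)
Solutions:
 u(c) = C1*exp(-4*Integral(1/atan(c), c))


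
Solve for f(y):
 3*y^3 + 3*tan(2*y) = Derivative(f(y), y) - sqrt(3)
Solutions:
 f(y) = C1 + 3*y^4/4 + sqrt(3)*y - 3*log(cos(2*y))/2


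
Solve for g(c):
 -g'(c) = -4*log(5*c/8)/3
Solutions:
 g(c) = C1 + 4*c*log(c)/3 - 4*c*log(2) - 4*c/3 + 4*c*log(5)/3


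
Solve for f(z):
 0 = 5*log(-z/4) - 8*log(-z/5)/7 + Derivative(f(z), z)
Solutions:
 f(z) = C1 - 27*z*log(-z)/7 + z*(-8*log(5)/7 + 27/7 + 10*log(2))


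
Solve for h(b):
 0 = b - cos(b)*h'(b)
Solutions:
 h(b) = C1 + Integral(b/cos(b), b)


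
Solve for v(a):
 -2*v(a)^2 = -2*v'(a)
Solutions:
 v(a) = -1/(C1 + a)


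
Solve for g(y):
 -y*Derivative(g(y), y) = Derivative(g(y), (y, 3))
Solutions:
 g(y) = C1 + Integral(C2*airyai(-y) + C3*airybi(-y), y)


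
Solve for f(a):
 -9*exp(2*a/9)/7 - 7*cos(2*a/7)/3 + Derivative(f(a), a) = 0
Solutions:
 f(a) = C1 + 81*exp(2*a/9)/14 + 49*sin(2*a/7)/6


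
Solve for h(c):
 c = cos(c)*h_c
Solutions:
 h(c) = C1 + Integral(c/cos(c), c)


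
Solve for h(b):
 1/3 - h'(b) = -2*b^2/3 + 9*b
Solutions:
 h(b) = C1 + 2*b^3/9 - 9*b^2/2 + b/3


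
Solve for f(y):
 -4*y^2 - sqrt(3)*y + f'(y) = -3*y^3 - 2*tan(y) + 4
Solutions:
 f(y) = C1 - 3*y^4/4 + 4*y^3/3 + sqrt(3)*y^2/2 + 4*y + 2*log(cos(y))


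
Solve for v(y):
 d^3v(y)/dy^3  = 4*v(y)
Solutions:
 v(y) = C3*exp(2^(2/3)*y) + (C1*sin(2^(2/3)*sqrt(3)*y/2) + C2*cos(2^(2/3)*sqrt(3)*y/2))*exp(-2^(2/3)*y/2)


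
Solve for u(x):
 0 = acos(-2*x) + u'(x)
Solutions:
 u(x) = C1 - x*acos(-2*x) - sqrt(1 - 4*x^2)/2


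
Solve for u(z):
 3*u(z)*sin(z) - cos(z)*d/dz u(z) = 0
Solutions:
 u(z) = C1/cos(z)^3


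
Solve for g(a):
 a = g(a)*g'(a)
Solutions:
 g(a) = -sqrt(C1 + a^2)
 g(a) = sqrt(C1 + a^2)


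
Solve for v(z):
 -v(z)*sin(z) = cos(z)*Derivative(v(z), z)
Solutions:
 v(z) = C1*cos(z)


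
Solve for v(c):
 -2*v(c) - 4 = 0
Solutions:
 v(c) = -2


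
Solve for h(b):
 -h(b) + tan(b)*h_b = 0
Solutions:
 h(b) = C1*sin(b)


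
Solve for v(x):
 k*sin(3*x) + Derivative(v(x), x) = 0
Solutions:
 v(x) = C1 + k*cos(3*x)/3


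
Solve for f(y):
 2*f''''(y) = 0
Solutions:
 f(y) = C1 + C2*y + C3*y^2 + C4*y^3


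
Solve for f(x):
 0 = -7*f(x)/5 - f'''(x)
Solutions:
 f(x) = C3*exp(-5^(2/3)*7^(1/3)*x/5) + (C1*sin(sqrt(3)*5^(2/3)*7^(1/3)*x/10) + C2*cos(sqrt(3)*5^(2/3)*7^(1/3)*x/10))*exp(5^(2/3)*7^(1/3)*x/10)


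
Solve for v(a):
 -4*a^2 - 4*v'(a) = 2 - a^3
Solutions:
 v(a) = C1 + a^4/16 - a^3/3 - a/2


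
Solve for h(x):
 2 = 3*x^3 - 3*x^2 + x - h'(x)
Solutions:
 h(x) = C1 + 3*x^4/4 - x^3 + x^2/2 - 2*x


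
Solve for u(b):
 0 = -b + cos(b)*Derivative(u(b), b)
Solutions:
 u(b) = C1 + Integral(b/cos(b), b)


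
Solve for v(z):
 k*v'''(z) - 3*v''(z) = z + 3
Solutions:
 v(z) = C1 + C2*z + C3*exp(3*z/k) - z^3/18 + z^2*(-k - 9)/18


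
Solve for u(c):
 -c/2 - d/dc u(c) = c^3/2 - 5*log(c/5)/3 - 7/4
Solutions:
 u(c) = C1 - c^4/8 - c^2/4 + 5*c*log(c)/3 - 5*c*log(5)/3 + c/12


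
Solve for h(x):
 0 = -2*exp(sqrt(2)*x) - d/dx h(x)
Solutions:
 h(x) = C1 - sqrt(2)*exp(sqrt(2)*x)


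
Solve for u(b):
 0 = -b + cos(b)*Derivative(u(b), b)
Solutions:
 u(b) = C1 + Integral(b/cos(b), b)


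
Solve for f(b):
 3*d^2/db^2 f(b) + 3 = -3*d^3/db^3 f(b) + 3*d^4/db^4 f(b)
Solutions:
 f(b) = C1 + C2*b + C3*exp(b*(1 - sqrt(5))/2) + C4*exp(b*(1 + sqrt(5))/2) - b^2/2


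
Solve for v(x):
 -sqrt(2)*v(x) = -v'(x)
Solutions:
 v(x) = C1*exp(sqrt(2)*x)


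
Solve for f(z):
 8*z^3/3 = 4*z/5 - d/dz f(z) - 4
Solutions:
 f(z) = C1 - 2*z^4/3 + 2*z^2/5 - 4*z


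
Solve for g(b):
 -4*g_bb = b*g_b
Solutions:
 g(b) = C1 + C2*erf(sqrt(2)*b/4)


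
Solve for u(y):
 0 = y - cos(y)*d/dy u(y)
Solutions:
 u(y) = C1 + Integral(y/cos(y), y)


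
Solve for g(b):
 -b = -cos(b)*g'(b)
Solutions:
 g(b) = C1 + Integral(b/cos(b), b)


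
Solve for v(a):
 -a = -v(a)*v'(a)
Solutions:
 v(a) = -sqrt(C1 + a^2)
 v(a) = sqrt(C1 + a^2)


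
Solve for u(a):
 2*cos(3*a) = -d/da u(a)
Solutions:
 u(a) = C1 - 2*sin(3*a)/3


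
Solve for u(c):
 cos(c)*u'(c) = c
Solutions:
 u(c) = C1 + Integral(c/cos(c), c)


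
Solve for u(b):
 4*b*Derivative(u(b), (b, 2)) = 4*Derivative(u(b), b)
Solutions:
 u(b) = C1 + C2*b^2


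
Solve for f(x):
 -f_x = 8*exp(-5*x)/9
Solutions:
 f(x) = C1 + 8*exp(-5*x)/45


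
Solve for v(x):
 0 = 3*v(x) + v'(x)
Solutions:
 v(x) = C1*exp(-3*x)


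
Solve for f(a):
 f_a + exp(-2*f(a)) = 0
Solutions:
 f(a) = log(-sqrt(C1 - 2*a))
 f(a) = log(C1 - 2*a)/2


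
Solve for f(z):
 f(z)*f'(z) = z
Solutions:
 f(z) = -sqrt(C1 + z^2)
 f(z) = sqrt(C1 + z^2)


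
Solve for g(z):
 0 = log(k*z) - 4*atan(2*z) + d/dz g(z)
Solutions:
 g(z) = C1 - z*log(k*z) + 4*z*atan(2*z) + z - log(4*z^2 + 1)


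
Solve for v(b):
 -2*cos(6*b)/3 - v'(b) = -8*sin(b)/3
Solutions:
 v(b) = C1 - sin(6*b)/9 - 8*cos(b)/3


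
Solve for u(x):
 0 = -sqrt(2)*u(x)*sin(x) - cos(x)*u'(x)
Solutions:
 u(x) = C1*cos(x)^(sqrt(2))


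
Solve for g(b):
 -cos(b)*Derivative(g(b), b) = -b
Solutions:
 g(b) = C1 + Integral(b/cos(b), b)


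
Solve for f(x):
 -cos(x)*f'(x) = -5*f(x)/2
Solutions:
 f(x) = C1*(sin(x) + 1)^(5/4)/(sin(x) - 1)^(5/4)


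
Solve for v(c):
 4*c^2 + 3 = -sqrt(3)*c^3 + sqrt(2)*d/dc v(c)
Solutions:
 v(c) = C1 + sqrt(6)*c^4/8 + 2*sqrt(2)*c^3/3 + 3*sqrt(2)*c/2


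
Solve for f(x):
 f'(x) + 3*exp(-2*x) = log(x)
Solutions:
 f(x) = C1 + x*log(x) - x + 3*exp(-2*x)/2


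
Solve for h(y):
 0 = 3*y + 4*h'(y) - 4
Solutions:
 h(y) = C1 - 3*y^2/8 + y


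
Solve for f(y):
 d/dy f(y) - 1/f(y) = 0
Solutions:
 f(y) = -sqrt(C1 + 2*y)
 f(y) = sqrt(C1 + 2*y)


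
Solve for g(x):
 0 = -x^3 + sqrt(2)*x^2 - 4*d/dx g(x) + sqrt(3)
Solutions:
 g(x) = C1 - x^4/16 + sqrt(2)*x^3/12 + sqrt(3)*x/4


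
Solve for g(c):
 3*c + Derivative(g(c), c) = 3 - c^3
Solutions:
 g(c) = C1 - c^4/4 - 3*c^2/2 + 3*c


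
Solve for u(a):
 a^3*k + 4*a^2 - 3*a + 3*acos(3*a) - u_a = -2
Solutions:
 u(a) = C1 + a^4*k/4 + 4*a^3/3 - 3*a^2/2 + 3*a*acos(3*a) + 2*a - sqrt(1 - 9*a^2)


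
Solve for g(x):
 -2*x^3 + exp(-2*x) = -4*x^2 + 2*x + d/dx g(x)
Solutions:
 g(x) = C1 - x^4/2 + 4*x^3/3 - x^2 - exp(-2*x)/2


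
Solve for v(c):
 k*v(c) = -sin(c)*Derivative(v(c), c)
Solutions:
 v(c) = C1*exp(k*(-log(cos(c) - 1) + log(cos(c) + 1))/2)


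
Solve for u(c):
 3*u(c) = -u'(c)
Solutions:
 u(c) = C1*exp(-3*c)


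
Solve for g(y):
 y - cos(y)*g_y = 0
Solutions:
 g(y) = C1 + Integral(y/cos(y), y)


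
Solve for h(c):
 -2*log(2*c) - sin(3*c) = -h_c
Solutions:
 h(c) = C1 + 2*c*log(c) - 2*c + 2*c*log(2) - cos(3*c)/3


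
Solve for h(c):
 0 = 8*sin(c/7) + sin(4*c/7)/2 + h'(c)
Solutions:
 h(c) = C1 + 56*cos(c/7) + 7*cos(4*c/7)/8


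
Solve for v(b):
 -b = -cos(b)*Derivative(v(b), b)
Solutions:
 v(b) = C1 + Integral(b/cos(b), b)


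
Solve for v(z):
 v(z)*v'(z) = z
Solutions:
 v(z) = -sqrt(C1 + z^2)
 v(z) = sqrt(C1 + z^2)


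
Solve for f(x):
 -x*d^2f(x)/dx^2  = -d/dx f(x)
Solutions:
 f(x) = C1 + C2*x^2


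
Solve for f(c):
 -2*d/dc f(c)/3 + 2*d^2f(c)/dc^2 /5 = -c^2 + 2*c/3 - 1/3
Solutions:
 f(c) = C1 + C2*exp(5*c/3) + c^3/2 + 2*c^2/5 + 49*c/50


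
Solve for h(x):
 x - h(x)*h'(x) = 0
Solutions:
 h(x) = -sqrt(C1 + x^2)
 h(x) = sqrt(C1 + x^2)


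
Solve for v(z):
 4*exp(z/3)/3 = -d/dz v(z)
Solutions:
 v(z) = C1 - 4*exp(z/3)


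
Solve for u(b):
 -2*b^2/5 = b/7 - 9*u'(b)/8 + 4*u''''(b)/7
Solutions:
 u(b) = C1 + C4*exp(126^(1/3)*b/4) + 16*b^3/135 + 4*b^2/63 + (C2*sin(3*14^(1/3)*3^(1/6)*b/8) + C3*cos(3*14^(1/3)*3^(1/6)*b/8))*exp(-126^(1/3)*b/8)


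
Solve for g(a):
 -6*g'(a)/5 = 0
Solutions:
 g(a) = C1


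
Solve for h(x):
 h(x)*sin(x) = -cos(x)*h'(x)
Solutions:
 h(x) = C1*cos(x)


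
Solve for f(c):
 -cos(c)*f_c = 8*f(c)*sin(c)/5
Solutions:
 f(c) = C1*cos(c)^(8/5)


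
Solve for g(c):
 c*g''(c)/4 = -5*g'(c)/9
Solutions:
 g(c) = C1 + C2/c^(11/9)


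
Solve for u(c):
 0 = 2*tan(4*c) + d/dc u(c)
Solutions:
 u(c) = C1 + log(cos(4*c))/2


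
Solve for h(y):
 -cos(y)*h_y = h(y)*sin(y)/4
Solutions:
 h(y) = C1*cos(y)^(1/4)


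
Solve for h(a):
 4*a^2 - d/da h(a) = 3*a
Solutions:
 h(a) = C1 + 4*a^3/3 - 3*a^2/2


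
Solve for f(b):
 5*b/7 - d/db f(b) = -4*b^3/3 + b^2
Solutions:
 f(b) = C1 + b^4/3 - b^3/3 + 5*b^2/14


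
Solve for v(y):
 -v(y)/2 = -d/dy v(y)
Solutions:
 v(y) = C1*exp(y/2)


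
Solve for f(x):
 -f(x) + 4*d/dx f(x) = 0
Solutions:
 f(x) = C1*exp(x/4)


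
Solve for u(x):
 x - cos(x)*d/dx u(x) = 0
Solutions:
 u(x) = C1 + Integral(x/cos(x), x)


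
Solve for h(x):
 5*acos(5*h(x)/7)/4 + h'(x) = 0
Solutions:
 Integral(1/acos(5*_y/7), (_y, h(x))) = C1 - 5*x/4


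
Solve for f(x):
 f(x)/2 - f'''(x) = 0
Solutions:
 f(x) = C3*exp(2^(2/3)*x/2) + (C1*sin(2^(2/3)*sqrt(3)*x/4) + C2*cos(2^(2/3)*sqrt(3)*x/4))*exp(-2^(2/3)*x/4)


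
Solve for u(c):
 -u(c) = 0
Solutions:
 u(c) = 0


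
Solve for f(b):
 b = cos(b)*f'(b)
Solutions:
 f(b) = C1 + Integral(b/cos(b), b)


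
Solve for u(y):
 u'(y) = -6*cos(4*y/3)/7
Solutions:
 u(y) = C1 - 9*sin(4*y/3)/14


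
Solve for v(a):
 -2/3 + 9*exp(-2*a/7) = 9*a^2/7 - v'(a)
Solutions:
 v(a) = C1 + 3*a^3/7 + 2*a/3 + 63*exp(-2*a/7)/2


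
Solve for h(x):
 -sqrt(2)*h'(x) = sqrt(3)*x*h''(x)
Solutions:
 h(x) = C1 + C2*x^(1 - sqrt(6)/3)


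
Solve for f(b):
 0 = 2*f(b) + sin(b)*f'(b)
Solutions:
 f(b) = C1*(cos(b) + 1)/(cos(b) - 1)


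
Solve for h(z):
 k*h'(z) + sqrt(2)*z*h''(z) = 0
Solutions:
 h(z) = C1 + z^(-sqrt(2)*re(k)/2 + 1)*(C2*sin(sqrt(2)*log(z)*Abs(im(k))/2) + C3*cos(sqrt(2)*log(z)*im(k)/2))


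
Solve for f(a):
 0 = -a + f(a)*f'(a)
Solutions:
 f(a) = -sqrt(C1 + a^2)
 f(a) = sqrt(C1 + a^2)


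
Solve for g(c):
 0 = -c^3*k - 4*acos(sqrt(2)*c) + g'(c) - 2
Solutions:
 g(c) = C1 + c^4*k/4 + 4*c*acos(sqrt(2)*c) + 2*c - 2*sqrt(2)*sqrt(1 - 2*c^2)


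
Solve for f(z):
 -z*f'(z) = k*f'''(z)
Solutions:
 f(z) = C1 + Integral(C2*airyai(z*(-1/k)^(1/3)) + C3*airybi(z*(-1/k)^(1/3)), z)


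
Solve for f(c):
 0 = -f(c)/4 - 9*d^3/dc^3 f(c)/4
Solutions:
 f(c) = C3*exp(-3^(1/3)*c/3) + (C1*sin(3^(5/6)*c/6) + C2*cos(3^(5/6)*c/6))*exp(3^(1/3)*c/6)


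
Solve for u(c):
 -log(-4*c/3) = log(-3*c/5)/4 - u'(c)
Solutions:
 u(c) = C1 + 5*c*log(-c)/4 + c*(-log(15) - 5/4 + log(3)/4 + 3*log(5)/4 + 2*log(2))


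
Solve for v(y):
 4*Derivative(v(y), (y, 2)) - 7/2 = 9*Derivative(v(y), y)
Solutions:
 v(y) = C1 + C2*exp(9*y/4) - 7*y/18


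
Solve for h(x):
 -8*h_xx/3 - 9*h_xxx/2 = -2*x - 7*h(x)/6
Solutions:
 h(x) = C1*exp(-x*(512*2^(1/3)/(81*sqrt(2549337) + 129589)^(1/3) + 64 + 2^(2/3)*(81*sqrt(2549337) + 129589)^(1/3))/324)*sin(2^(1/3)*sqrt(3)*x*(-2^(1/3)*(81*sqrt(2549337) + 129589)^(1/3) + 512/(81*sqrt(2549337) + 129589)^(1/3))/324) + C2*exp(-x*(512*2^(1/3)/(81*sqrt(2549337) + 129589)^(1/3) + 64 + 2^(2/3)*(81*sqrt(2549337) + 129589)^(1/3))/324)*cos(2^(1/3)*sqrt(3)*x*(-2^(1/3)*(81*sqrt(2549337) + 129589)^(1/3) + 512/(81*sqrt(2549337) + 129589)^(1/3))/324) + C3*exp(x*(-32 + 512*2^(1/3)/(81*sqrt(2549337) + 129589)^(1/3) + 2^(2/3)*(81*sqrt(2549337) + 129589)^(1/3))/162) - 12*x/7


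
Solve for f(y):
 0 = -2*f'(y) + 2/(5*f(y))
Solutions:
 f(y) = -sqrt(C1 + 10*y)/5
 f(y) = sqrt(C1 + 10*y)/5
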